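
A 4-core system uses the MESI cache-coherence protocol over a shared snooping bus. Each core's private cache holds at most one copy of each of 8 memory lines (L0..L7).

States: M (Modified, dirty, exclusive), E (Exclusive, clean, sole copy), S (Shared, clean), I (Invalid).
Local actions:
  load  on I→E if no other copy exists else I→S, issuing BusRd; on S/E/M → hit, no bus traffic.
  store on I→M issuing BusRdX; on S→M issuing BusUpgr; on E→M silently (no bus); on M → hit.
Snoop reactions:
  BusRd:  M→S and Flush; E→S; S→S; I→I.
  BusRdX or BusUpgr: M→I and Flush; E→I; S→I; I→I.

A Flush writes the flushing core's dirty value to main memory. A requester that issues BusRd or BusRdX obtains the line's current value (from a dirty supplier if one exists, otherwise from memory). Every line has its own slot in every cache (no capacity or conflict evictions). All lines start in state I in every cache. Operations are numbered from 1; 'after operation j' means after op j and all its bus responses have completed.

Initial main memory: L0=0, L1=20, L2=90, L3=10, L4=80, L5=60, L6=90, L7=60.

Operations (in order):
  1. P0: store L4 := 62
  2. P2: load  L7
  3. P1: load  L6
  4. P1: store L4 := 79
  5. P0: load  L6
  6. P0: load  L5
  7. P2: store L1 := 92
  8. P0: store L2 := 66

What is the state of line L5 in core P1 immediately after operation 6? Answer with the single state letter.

step 1: P0: store L4 := 62  ⟶  MIII  (L4)  txn=BusRdX  M[L4]=80
step 2: P2: load  L7  ⟶  IIEI  (L7)  txn=BusRd  M[L7]=60
step 3: P1: load  L6  ⟶  IEII  (L6)  txn=BusRd  M[L6]=90
step 4: P1: store L4 := 79  ⟶  IMII  (L4)  txn=BusRdX+Flush  M[L4]=62
step 5: P0: load  L6  ⟶  SSII  (L6)  txn=BusRd  M[L6]=90
step 6: P0: load  L5  ⟶  EIII  (L5)  txn=BusRd  M[L5]=60
step 7: P2: store L1 := 92  ⟶  IIMI  (L1)  txn=BusRdX  M[L1]=20
step 8: P0: store L2 := 66  ⟶  MIII  (L2)  txn=BusRdX  M[L2]=90

state = I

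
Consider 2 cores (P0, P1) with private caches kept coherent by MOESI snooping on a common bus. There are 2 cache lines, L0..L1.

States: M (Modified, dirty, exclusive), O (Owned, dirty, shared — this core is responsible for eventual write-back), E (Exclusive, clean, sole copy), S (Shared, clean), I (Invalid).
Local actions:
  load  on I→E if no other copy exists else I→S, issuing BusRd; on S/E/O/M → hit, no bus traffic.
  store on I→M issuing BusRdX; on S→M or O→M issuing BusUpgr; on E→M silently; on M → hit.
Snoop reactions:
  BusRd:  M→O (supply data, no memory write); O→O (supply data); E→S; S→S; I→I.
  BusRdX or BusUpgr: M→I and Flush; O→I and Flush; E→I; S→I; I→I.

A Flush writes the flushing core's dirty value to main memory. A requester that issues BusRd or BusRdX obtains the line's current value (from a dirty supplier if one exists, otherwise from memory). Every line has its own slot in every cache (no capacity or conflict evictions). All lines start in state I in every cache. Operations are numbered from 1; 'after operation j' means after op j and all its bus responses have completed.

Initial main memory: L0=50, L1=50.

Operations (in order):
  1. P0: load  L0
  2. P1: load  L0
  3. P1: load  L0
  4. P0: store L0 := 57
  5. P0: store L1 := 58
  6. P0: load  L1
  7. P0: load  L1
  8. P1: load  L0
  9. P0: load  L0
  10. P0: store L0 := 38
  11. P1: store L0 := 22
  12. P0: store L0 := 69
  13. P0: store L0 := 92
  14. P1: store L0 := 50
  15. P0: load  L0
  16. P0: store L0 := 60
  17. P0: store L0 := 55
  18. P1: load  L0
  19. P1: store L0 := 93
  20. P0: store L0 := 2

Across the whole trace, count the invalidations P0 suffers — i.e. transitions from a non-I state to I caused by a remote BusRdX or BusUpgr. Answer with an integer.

  op1 P0: load  L0 → E/I on L0; bus BusRd; mem=50
  op2 P1: load  L0 → S/S on L0; bus BusRd; mem=50
  op3 P1: load  L0 → S/S on L0; bus (none); mem=50
  op4 P0: store L0 := 57 → M/I on L0; bus BusUpgr; mem=50
  op5 P0: store L1 := 58 → M/I on L1; bus BusRdX; mem=50
  op6 P0: load  L1 → M/I on L1; bus (none); mem=50
  op7 P0: load  L1 → M/I on L1; bus (none); mem=50
  op8 P1: load  L0 → O/S on L0; bus BusRd; mem=50
  op9 P0: load  L0 → O/S on L0; bus (none); mem=50
  op10 P0: store L0 := 38 → M/I on L0; bus BusUpgr; mem=50
  op11 P1: store L0 := 22 → I/M on L0; bus BusRdX Flush; mem=38
  op12 P0: store L0 := 69 → M/I on L0; bus BusRdX Flush; mem=22
  op13 P0: store L0 := 92 → M/I on L0; bus (none); mem=22
  op14 P1: store L0 := 50 → I/M on L0; bus BusRdX Flush; mem=92
  op15 P0: load  L0 → S/O on L0; bus BusRd; mem=92
  op16 P0: store L0 := 60 → M/I on L0; bus BusUpgr Flush; mem=50
  op17 P0: store L0 := 55 → M/I on L0; bus (none); mem=50
  op18 P1: load  L0 → O/S on L0; bus BusRd; mem=50
  op19 P1: store L0 := 93 → I/M on L0; bus BusUpgr Flush; mem=55
  op20 P0: store L0 := 2 → M/I on L0; bus BusRdX Flush; mem=93

invalidations = 3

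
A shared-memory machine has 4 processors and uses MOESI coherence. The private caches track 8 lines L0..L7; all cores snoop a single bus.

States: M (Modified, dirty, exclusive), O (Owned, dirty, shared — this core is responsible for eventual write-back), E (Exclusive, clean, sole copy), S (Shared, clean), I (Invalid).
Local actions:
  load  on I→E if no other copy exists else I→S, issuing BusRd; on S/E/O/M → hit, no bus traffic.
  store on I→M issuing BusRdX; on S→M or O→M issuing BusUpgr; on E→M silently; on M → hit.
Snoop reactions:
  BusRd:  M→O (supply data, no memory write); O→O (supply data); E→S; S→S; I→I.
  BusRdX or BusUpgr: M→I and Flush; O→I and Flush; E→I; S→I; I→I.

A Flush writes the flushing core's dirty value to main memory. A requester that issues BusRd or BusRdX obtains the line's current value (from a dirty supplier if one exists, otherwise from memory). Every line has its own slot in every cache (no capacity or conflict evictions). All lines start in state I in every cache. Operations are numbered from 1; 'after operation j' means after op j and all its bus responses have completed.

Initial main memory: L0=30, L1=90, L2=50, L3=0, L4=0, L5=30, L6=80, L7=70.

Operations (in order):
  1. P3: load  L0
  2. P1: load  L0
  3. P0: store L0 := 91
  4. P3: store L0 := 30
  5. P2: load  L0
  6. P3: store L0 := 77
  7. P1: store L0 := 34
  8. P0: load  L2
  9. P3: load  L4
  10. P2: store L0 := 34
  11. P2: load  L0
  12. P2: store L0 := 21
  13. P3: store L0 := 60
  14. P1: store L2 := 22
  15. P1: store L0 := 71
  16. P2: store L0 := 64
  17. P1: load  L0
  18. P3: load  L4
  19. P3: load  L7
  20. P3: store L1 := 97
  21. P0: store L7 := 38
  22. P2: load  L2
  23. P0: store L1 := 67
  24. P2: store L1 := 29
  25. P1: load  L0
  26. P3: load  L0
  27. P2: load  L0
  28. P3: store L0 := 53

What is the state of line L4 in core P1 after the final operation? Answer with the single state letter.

state = I

step 1: P3: load  L0  ⟶  IIIE  (L0)  txn=BusRd  M[L0]=30
step 2: P1: load  L0  ⟶  ISIS  (L0)  txn=BusRd  M[L0]=30
step 3: P0: store L0 := 91  ⟶  MIII  (L0)  txn=BusRdX  M[L0]=30
step 4: P3: store L0 := 30  ⟶  IIIM  (L0)  txn=BusRdX+Flush  M[L0]=91
step 5: P2: load  L0  ⟶  IISO  (L0)  txn=BusRd  M[L0]=91
step 6: P3: store L0 := 77  ⟶  IIIM  (L0)  txn=BusUpgr  M[L0]=91
step 7: P1: store L0 := 34  ⟶  IMII  (L0)  txn=BusRdX+Flush  M[L0]=77
step 8: P0: load  L2  ⟶  EIII  (L2)  txn=BusRd  M[L2]=50
step 9: P3: load  L4  ⟶  IIIE  (L4)  txn=BusRd  M[L4]=0
step 10: P2: store L0 := 34  ⟶  IIMI  (L0)  txn=BusRdX+Flush  M[L0]=34
step 11: P2: load  L0  ⟶  IIMI  (L0)  txn=∅  M[L0]=34
step 12: P2: store L0 := 21  ⟶  IIMI  (L0)  txn=∅  M[L0]=34
step 13: P3: store L0 := 60  ⟶  IIIM  (L0)  txn=BusRdX+Flush  M[L0]=21
step 14: P1: store L2 := 22  ⟶  IMII  (L2)  txn=BusRdX  M[L2]=50
step 15: P1: store L0 := 71  ⟶  IMII  (L0)  txn=BusRdX+Flush  M[L0]=60
step 16: P2: store L0 := 64  ⟶  IIMI  (L0)  txn=BusRdX+Flush  M[L0]=71
step 17: P1: load  L0  ⟶  ISOI  (L0)  txn=BusRd  M[L0]=71
step 18: P3: load  L4  ⟶  IIIE  (L4)  txn=∅  M[L4]=0
step 19: P3: load  L7  ⟶  IIIE  (L7)  txn=BusRd  M[L7]=70
step 20: P3: store L1 := 97  ⟶  IIIM  (L1)  txn=BusRdX  M[L1]=90
step 21: P0: store L7 := 38  ⟶  MIII  (L7)  txn=BusRdX  M[L7]=70
step 22: P2: load  L2  ⟶  IOSI  (L2)  txn=BusRd  M[L2]=50
step 23: P0: store L1 := 67  ⟶  MIII  (L1)  txn=BusRdX+Flush  M[L1]=97
step 24: P2: store L1 := 29  ⟶  IIMI  (L1)  txn=BusRdX+Flush  M[L1]=67
step 25: P1: load  L0  ⟶  ISOI  (L0)  txn=∅  M[L0]=71
step 26: P3: load  L0  ⟶  ISOS  (L0)  txn=BusRd  M[L0]=71
step 27: P2: load  L0  ⟶  ISOS  (L0)  txn=∅  M[L0]=71
step 28: P3: store L0 := 53  ⟶  IIIM  (L0)  txn=BusUpgr+Flush  M[L0]=64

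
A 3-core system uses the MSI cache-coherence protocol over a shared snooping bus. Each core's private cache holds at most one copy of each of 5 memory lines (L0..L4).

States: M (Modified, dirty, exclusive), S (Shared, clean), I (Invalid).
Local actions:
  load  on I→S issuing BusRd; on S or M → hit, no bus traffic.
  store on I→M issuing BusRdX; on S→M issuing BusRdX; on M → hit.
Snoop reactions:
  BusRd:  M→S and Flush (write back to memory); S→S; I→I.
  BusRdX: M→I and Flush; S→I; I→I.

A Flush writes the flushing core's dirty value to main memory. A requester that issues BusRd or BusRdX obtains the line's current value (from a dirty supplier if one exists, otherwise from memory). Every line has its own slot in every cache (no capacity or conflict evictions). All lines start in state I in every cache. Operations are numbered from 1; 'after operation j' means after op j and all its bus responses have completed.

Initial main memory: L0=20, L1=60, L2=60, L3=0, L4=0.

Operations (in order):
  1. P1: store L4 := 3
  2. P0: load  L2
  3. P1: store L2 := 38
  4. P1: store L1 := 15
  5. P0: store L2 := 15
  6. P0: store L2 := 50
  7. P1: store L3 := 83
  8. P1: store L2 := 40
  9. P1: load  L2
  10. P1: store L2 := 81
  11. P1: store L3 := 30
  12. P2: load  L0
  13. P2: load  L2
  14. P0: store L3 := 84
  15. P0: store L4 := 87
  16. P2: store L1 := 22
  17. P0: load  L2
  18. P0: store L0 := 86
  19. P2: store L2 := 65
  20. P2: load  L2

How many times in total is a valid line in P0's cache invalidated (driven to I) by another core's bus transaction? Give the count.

  op1 P1: store L4 := 3 → I/M/I on L4; bus BusRdX; mem=0
  op2 P0: load  L2 → S/I/I on L2; bus BusRd; mem=60
  op3 P1: store L2 := 38 → I/M/I on L2; bus BusRdX; mem=60
  op4 P1: store L1 := 15 → I/M/I on L1; bus BusRdX; mem=60
  op5 P0: store L2 := 15 → M/I/I on L2; bus BusRdX Flush; mem=38
  op6 P0: store L2 := 50 → M/I/I on L2; bus (none); mem=38
  op7 P1: store L3 := 83 → I/M/I on L3; bus BusRdX; mem=0
  op8 P1: store L2 := 40 → I/M/I on L2; bus BusRdX Flush; mem=50
  op9 P1: load  L2 → I/M/I on L2; bus (none); mem=50
  op10 P1: store L2 := 81 → I/M/I on L2; bus (none); mem=50
  op11 P1: store L3 := 30 → I/M/I on L3; bus (none); mem=0
  op12 P2: load  L0 → I/I/S on L0; bus BusRd; mem=20
  op13 P2: load  L2 → I/S/S on L2; bus BusRd Flush; mem=81
  op14 P0: store L3 := 84 → M/I/I on L3; bus BusRdX Flush; mem=30
  op15 P0: store L4 := 87 → M/I/I on L4; bus BusRdX Flush; mem=3
  op16 P2: store L1 := 22 → I/I/M on L1; bus BusRdX Flush; mem=15
  op17 P0: load  L2 → S/S/S on L2; bus BusRd; mem=81
  op18 P0: store L0 := 86 → M/I/I on L0; bus BusRdX; mem=20
  op19 P2: store L2 := 65 → I/I/M on L2; bus BusRdX; mem=81
  op20 P2: load  L2 → I/I/M on L2; bus (none); mem=81

invalidations = 3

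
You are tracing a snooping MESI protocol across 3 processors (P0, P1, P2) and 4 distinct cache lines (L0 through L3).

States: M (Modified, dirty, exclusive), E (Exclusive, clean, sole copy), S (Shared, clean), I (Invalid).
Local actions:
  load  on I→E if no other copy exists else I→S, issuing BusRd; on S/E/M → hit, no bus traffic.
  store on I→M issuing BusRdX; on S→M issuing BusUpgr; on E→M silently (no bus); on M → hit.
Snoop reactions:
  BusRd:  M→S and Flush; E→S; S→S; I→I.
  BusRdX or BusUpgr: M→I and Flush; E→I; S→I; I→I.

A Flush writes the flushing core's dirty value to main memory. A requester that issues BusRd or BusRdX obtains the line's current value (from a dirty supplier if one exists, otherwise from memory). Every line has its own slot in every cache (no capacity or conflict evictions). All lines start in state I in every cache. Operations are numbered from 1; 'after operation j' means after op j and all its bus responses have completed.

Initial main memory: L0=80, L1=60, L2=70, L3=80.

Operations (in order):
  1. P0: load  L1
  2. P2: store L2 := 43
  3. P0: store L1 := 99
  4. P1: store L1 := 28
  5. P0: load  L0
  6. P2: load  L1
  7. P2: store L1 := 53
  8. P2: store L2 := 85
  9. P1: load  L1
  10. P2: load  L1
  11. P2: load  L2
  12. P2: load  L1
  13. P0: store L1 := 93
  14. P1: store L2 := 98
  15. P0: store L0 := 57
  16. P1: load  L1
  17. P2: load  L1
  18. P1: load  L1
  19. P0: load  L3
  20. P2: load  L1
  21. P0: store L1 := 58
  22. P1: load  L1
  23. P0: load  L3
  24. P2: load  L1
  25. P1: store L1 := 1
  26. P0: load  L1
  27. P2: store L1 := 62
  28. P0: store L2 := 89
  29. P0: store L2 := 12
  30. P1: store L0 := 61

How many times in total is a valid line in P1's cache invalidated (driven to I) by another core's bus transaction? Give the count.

invalidations = 5

step 1: P0: load  L1  ⟶  EII  (L1)  txn=BusRd  M[L1]=60
step 2: P2: store L2 := 43  ⟶  IIM  (L2)  txn=BusRdX  M[L2]=70
step 3: P0: store L1 := 99  ⟶  MII  (L1)  txn=∅  M[L1]=60
step 4: P1: store L1 := 28  ⟶  IMI  (L1)  txn=BusRdX+Flush  M[L1]=99
step 5: P0: load  L0  ⟶  EII  (L0)  txn=BusRd  M[L0]=80
step 6: P2: load  L1  ⟶  ISS  (L1)  txn=BusRd+Flush  M[L1]=28
step 7: P2: store L1 := 53  ⟶  IIM  (L1)  txn=BusUpgr  M[L1]=28
step 8: P2: store L2 := 85  ⟶  IIM  (L2)  txn=∅  M[L2]=70
step 9: P1: load  L1  ⟶  ISS  (L1)  txn=BusRd+Flush  M[L1]=53
step 10: P2: load  L1  ⟶  ISS  (L1)  txn=∅  M[L1]=53
step 11: P2: load  L2  ⟶  IIM  (L2)  txn=∅  M[L2]=70
step 12: P2: load  L1  ⟶  ISS  (L1)  txn=∅  M[L1]=53
step 13: P0: store L1 := 93  ⟶  MII  (L1)  txn=BusRdX  M[L1]=53
step 14: P1: store L2 := 98  ⟶  IMI  (L2)  txn=BusRdX+Flush  M[L2]=85
step 15: P0: store L0 := 57  ⟶  MII  (L0)  txn=∅  M[L0]=80
step 16: P1: load  L1  ⟶  SSI  (L1)  txn=BusRd+Flush  M[L1]=93
step 17: P2: load  L1  ⟶  SSS  (L1)  txn=BusRd  M[L1]=93
step 18: P1: load  L1  ⟶  SSS  (L1)  txn=∅  M[L1]=93
step 19: P0: load  L3  ⟶  EII  (L3)  txn=BusRd  M[L3]=80
step 20: P2: load  L1  ⟶  SSS  (L1)  txn=∅  M[L1]=93
step 21: P0: store L1 := 58  ⟶  MII  (L1)  txn=BusUpgr  M[L1]=93
step 22: P1: load  L1  ⟶  SSI  (L1)  txn=BusRd+Flush  M[L1]=58
step 23: P0: load  L3  ⟶  EII  (L3)  txn=∅  M[L3]=80
step 24: P2: load  L1  ⟶  SSS  (L1)  txn=BusRd  M[L1]=58
step 25: P1: store L1 := 1  ⟶  IMI  (L1)  txn=BusUpgr  M[L1]=58
step 26: P0: load  L1  ⟶  SSI  (L1)  txn=BusRd+Flush  M[L1]=1
step 27: P2: store L1 := 62  ⟶  IIM  (L1)  txn=BusRdX  M[L1]=1
step 28: P0: store L2 := 89  ⟶  MII  (L2)  txn=BusRdX+Flush  M[L2]=98
step 29: P0: store L2 := 12  ⟶  MII  (L2)  txn=∅  M[L2]=98
step 30: P1: store L0 := 61  ⟶  IMI  (L0)  txn=BusRdX+Flush  M[L0]=57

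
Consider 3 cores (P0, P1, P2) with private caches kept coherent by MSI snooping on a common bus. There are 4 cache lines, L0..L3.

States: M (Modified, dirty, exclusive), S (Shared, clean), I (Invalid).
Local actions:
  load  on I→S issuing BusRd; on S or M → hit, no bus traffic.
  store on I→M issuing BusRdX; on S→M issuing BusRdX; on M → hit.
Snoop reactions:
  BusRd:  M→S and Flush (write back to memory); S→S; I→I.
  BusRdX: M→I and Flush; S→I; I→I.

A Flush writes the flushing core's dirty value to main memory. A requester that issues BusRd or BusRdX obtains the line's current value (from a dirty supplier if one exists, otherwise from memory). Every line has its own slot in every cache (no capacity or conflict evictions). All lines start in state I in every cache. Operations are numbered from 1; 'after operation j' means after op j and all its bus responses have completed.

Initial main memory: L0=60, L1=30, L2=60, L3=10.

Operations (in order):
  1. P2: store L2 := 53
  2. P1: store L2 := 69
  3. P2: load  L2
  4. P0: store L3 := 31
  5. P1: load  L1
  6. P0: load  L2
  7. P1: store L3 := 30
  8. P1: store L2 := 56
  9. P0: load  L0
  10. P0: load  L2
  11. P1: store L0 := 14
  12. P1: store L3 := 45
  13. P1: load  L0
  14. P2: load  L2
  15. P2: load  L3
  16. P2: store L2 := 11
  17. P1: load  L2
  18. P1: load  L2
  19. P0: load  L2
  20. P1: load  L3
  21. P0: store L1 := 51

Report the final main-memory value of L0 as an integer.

memory[L0] = 60

[1] P2: store L2 := 53 | P0:I, P1:I, P2:M(53) | bus: BusRdX
[2] P1: store L2 := 69 | P0:I, P1:M(69), P2:I | bus: BusRdX,Flush
[3] P2: load  L2 | P0:I, P1:S(69), P2:S(69) | bus: BusRd,Flush
[4] P0: store L3 := 31 | P0:M(31), P1:I, P2:I | bus: BusRdX
[5] P1: load  L1 | P0:I, P1:S(30), P2:I | bus: BusRd
[6] P0: load  L2 | P0:S(69), P1:S(69), P2:S(69) | bus: BusRd
[7] P1: store L3 := 30 | P0:I, P1:M(30), P2:I | bus: BusRdX,Flush
[8] P1: store L2 := 56 | P0:I, P1:M(56), P2:I | bus: BusRdX
[9] P0: load  L0 | P0:S(60), P1:I, P2:I | bus: BusRd
[10] P0: load  L2 | P0:S(56), P1:S(56), P2:I | bus: BusRd,Flush
[11] P1: store L0 := 14 | P0:I, P1:M(14), P2:I | bus: BusRdX
[12] P1: store L3 := 45 | P0:I, P1:M(45), P2:I | bus: none
[13] P1: load  L0 | P0:I, P1:M(14), P2:I | bus: none
[14] P2: load  L2 | P0:S(56), P1:S(56), P2:S(56) | bus: BusRd
[15] P2: load  L3 | P0:I, P1:S(45), P2:S(45) | bus: BusRd,Flush
[16] P2: store L2 := 11 | P0:I, P1:I, P2:M(11) | bus: BusRdX
[17] P1: load  L2 | P0:I, P1:S(11), P2:S(11) | bus: BusRd,Flush
[18] P1: load  L2 | P0:I, P1:S(11), P2:S(11) | bus: none
[19] P0: load  L2 | P0:S(11), P1:S(11), P2:S(11) | bus: BusRd
[20] P1: load  L3 | P0:I, P1:S(45), P2:S(45) | bus: none
[21] P0: store L1 := 51 | P0:M(51), P1:I, P2:I | bus: BusRdX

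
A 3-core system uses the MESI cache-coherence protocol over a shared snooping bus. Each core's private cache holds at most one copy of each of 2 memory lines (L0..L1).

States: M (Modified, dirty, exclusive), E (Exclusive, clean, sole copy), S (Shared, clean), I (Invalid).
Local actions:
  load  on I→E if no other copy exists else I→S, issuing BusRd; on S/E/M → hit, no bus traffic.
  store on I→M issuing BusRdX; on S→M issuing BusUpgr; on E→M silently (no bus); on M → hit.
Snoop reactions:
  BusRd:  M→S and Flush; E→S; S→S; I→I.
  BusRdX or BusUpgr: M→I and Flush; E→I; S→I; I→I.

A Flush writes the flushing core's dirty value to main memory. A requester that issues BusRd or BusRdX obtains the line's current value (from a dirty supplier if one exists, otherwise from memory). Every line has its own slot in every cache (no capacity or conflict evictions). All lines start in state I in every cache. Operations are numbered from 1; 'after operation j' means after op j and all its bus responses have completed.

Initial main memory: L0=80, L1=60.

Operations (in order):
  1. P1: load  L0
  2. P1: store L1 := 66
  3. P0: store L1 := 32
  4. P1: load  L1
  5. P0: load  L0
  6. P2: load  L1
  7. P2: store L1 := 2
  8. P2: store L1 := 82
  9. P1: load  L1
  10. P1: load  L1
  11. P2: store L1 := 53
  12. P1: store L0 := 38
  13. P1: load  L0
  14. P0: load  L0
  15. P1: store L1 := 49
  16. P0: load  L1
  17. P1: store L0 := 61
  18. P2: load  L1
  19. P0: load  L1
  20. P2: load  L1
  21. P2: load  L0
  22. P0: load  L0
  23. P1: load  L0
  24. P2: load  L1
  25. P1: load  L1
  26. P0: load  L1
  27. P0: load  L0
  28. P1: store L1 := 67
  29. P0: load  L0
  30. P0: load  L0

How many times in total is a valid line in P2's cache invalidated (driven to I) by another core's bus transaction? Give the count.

[1] P1: load  L0 | P0:I, P1:E(80), P2:I | bus: BusRd
[2] P1: store L1 := 66 | P0:I, P1:M(66), P2:I | bus: BusRdX
[3] P0: store L1 := 32 | P0:M(32), P1:I, P2:I | bus: BusRdX,Flush
[4] P1: load  L1 | P0:S(32), P1:S(32), P2:I | bus: BusRd,Flush
[5] P0: load  L0 | P0:S(80), P1:S(80), P2:I | bus: BusRd
[6] P2: load  L1 | P0:S(32), P1:S(32), P2:S(32) | bus: BusRd
[7] P2: store L1 := 2 | P0:I, P1:I, P2:M(2) | bus: BusUpgr
[8] P2: store L1 := 82 | P0:I, P1:I, P2:M(82) | bus: none
[9] P1: load  L1 | P0:I, P1:S(82), P2:S(82) | bus: BusRd,Flush
[10] P1: load  L1 | P0:I, P1:S(82), P2:S(82) | bus: none
[11] P2: store L1 := 53 | P0:I, P1:I, P2:M(53) | bus: BusUpgr
[12] P1: store L0 := 38 | P0:I, P1:M(38), P2:I | bus: BusUpgr
[13] P1: load  L0 | P0:I, P1:M(38), P2:I | bus: none
[14] P0: load  L0 | P0:S(38), P1:S(38), P2:I | bus: BusRd,Flush
[15] P1: store L1 := 49 | P0:I, P1:M(49), P2:I | bus: BusRdX,Flush
[16] P0: load  L1 | P0:S(49), P1:S(49), P2:I | bus: BusRd,Flush
[17] P1: store L0 := 61 | P0:I, P1:M(61), P2:I | bus: BusUpgr
[18] P2: load  L1 | P0:S(49), P1:S(49), P2:S(49) | bus: BusRd
[19] P0: load  L1 | P0:S(49), P1:S(49), P2:S(49) | bus: none
[20] P2: load  L1 | P0:S(49), P1:S(49), P2:S(49) | bus: none
[21] P2: load  L0 | P0:I, P1:S(61), P2:S(61) | bus: BusRd,Flush
[22] P0: load  L0 | P0:S(61), P1:S(61), P2:S(61) | bus: BusRd
[23] P1: load  L0 | P0:S(61), P1:S(61), P2:S(61) | bus: none
[24] P2: load  L1 | P0:S(49), P1:S(49), P2:S(49) | bus: none
[25] P1: load  L1 | P0:S(49), P1:S(49), P2:S(49) | bus: none
[26] P0: load  L1 | P0:S(49), P1:S(49), P2:S(49) | bus: none
[27] P0: load  L0 | P0:S(61), P1:S(61), P2:S(61) | bus: none
[28] P1: store L1 := 67 | P0:I, P1:M(67), P2:I | bus: BusUpgr
[29] P0: load  L0 | P0:S(61), P1:S(61), P2:S(61) | bus: none
[30] P0: load  L0 | P0:S(61), P1:S(61), P2:S(61) | bus: none

invalidations = 2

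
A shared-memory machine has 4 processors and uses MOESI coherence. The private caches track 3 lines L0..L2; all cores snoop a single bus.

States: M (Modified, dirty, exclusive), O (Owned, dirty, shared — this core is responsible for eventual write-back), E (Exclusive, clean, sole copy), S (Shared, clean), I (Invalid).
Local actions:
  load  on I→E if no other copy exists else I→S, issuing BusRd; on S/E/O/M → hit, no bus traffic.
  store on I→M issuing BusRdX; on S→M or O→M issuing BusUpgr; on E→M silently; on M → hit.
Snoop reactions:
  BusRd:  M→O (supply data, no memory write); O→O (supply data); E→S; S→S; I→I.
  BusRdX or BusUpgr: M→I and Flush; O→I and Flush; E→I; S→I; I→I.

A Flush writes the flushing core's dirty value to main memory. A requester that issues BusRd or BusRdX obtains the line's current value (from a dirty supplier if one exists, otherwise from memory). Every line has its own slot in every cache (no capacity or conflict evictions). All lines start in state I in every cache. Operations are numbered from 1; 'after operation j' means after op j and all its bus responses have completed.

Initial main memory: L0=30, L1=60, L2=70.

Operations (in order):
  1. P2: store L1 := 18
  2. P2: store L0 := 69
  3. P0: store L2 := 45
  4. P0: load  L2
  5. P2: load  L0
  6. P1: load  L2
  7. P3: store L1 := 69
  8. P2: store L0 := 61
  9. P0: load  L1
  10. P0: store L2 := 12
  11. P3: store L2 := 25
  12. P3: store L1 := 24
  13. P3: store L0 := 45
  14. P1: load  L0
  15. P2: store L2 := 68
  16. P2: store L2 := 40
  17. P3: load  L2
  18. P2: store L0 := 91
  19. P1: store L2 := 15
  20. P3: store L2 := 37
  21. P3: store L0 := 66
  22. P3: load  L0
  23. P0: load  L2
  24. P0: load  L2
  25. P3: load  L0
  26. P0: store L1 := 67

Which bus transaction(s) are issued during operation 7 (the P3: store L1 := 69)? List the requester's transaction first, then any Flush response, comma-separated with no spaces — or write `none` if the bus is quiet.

bus = BusRdX,Flush

[1] P2: store L1 := 18 | P0:I, P1:I, P2:M(18), P3:I | bus: BusRdX
[2] P2: store L0 := 69 | P0:I, P1:I, P2:M(69), P3:I | bus: BusRdX
[3] P0: store L2 := 45 | P0:M(45), P1:I, P2:I, P3:I | bus: BusRdX
[4] P0: load  L2 | P0:M(45), P1:I, P2:I, P3:I | bus: none
[5] P2: load  L0 | P0:I, P1:I, P2:M(69), P3:I | bus: none
[6] P1: load  L2 | P0:O(45), P1:S(45), P2:I, P3:I | bus: BusRd
[7] P3: store L1 := 69 | P0:I, P1:I, P2:I, P3:M(69) | bus: BusRdX,Flush
[8] P2: store L0 := 61 | P0:I, P1:I, P2:M(61), P3:I | bus: none
[9] P0: load  L1 | P0:S(69), P1:I, P2:I, P3:O(69) | bus: BusRd
[10] P0: store L2 := 12 | P0:M(12), P1:I, P2:I, P3:I | bus: BusUpgr
[11] P3: store L2 := 25 | P0:I, P1:I, P2:I, P3:M(25) | bus: BusRdX,Flush
[12] P3: store L1 := 24 | P0:I, P1:I, P2:I, P3:M(24) | bus: BusUpgr
[13] P3: store L0 := 45 | P0:I, P1:I, P2:I, P3:M(45) | bus: BusRdX,Flush
[14] P1: load  L0 | P0:I, P1:S(45), P2:I, P3:O(45) | bus: BusRd
[15] P2: store L2 := 68 | P0:I, P1:I, P2:M(68), P3:I | bus: BusRdX,Flush
[16] P2: store L2 := 40 | P0:I, P1:I, P2:M(40), P3:I | bus: none
[17] P3: load  L2 | P0:I, P1:I, P2:O(40), P3:S(40) | bus: BusRd
[18] P2: store L0 := 91 | P0:I, P1:I, P2:M(91), P3:I | bus: BusRdX,Flush
[19] P1: store L2 := 15 | P0:I, P1:M(15), P2:I, P3:I | bus: BusRdX,Flush
[20] P3: store L2 := 37 | P0:I, P1:I, P2:I, P3:M(37) | bus: BusRdX,Flush
[21] P3: store L0 := 66 | P0:I, P1:I, P2:I, P3:M(66) | bus: BusRdX,Flush
[22] P3: load  L0 | P0:I, P1:I, P2:I, P3:M(66) | bus: none
[23] P0: load  L2 | P0:S(37), P1:I, P2:I, P3:O(37) | bus: BusRd
[24] P0: load  L2 | P0:S(37), P1:I, P2:I, P3:O(37) | bus: none
[25] P3: load  L0 | P0:I, P1:I, P2:I, P3:M(66) | bus: none
[26] P0: store L1 := 67 | P0:M(67), P1:I, P2:I, P3:I | bus: BusRdX,Flush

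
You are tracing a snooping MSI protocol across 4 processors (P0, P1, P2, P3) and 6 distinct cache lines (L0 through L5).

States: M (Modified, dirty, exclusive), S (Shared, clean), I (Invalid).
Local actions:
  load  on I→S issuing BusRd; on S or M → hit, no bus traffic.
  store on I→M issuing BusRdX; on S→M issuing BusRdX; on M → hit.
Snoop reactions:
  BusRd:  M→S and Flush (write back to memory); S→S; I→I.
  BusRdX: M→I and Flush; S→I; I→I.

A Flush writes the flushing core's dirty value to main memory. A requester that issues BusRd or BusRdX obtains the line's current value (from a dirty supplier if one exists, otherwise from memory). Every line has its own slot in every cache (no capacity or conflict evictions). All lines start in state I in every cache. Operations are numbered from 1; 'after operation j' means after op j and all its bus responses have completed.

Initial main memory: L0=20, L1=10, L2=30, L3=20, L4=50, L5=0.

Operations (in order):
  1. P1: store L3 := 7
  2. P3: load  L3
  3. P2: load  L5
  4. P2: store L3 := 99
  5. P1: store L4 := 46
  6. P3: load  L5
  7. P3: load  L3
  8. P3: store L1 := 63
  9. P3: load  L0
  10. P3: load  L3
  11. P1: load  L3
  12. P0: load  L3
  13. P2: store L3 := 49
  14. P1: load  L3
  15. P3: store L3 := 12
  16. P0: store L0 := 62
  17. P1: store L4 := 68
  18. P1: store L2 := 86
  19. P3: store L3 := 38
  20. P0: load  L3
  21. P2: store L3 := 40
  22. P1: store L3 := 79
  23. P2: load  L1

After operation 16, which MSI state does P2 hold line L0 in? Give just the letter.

state = I

1. P1: store L3 := 7  bus=[BusRdX]  L3: P0=I P1=M P2=I P3=I  mem[L3]=20
2. P3: load  L3  bus=[BusRd,Flush]  L3: P0=I P1=S P2=I P3=S  mem[L3]=7
3. P2: load  L5  bus=[BusRd]  L5: P0=I P1=I P2=S P3=I  mem[L5]=0
4. P2: store L3 := 99  bus=[BusRdX]  L3: P0=I P1=I P2=M P3=I  mem[L3]=7
5. P1: store L4 := 46  bus=[BusRdX]  L4: P0=I P1=M P2=I P3=I  mem[L4]=50
6. P3: load  L5  bus=[BusRd]  L5: P0=I P1=I P2=S P3=S  mem[L5]=0
7. P3: load  L3  bus=[BusRd,Flush]  L3: P0=I P1=I P2=S P3=S  mem[L3]=99
8. P3: store L1 := 63  bus=[BusRdX]  L1: P0=I P1=I P2=I P3=M  mem[L1]=10
9. P3: load  L0  bus=[BusRd]  L0: P0=I P1=I P2=I P3=S  mem[L0]=20
10. P3: load  L3  bus=[-]  L3: P0=I P1=I P2=S P3=S  mem[L3]=99
11. P1: load  L3  bus=[BusRd]  L3: P0=I P1=S P2=S P3=S  mem[L3]=99
12. P0: load  L3  bus=[BusRd]  L3: P0=S P1=S P2=S P3=S  mem[L3]=99
13. P2: store L3 := 49  bus=[BusRdX]  L3: P0=I P1=I P2=M P3=I  mem[L3]=99
14. P1: load  L3  bus=[BusRd,Flush]  L3: P0=I P1=S P2=S P3=I  mem[L3]=49
15. P3: store L3 := 12  bus=[BusRdX]  L3: P0=I P1=I P2=I P3=M  mem[L3]=49
16. P0: store L0 := 62  bus=[BusRdX]  L0: P0=M P1=I P2=I P3=I  mem[L0]=20
17. P1: store L4 := 68  bus=[-]  L4: P0=I P1=M P2=I P3=I  mem[L4]=50
18. P1: store L2 := 86  bus=[BusRdX]  L2: P0=I P1=M P2=I P3=I  mem[L2]=30
19. P3: store L3 := 38  bus=[-]  L3: P0=I P1=I P2=I P3=M  mem[L3]=49
20. P0: load  L3  bus=[BusRd,Flush]  L3: P0=S P1=I P2=I P3=S  mem[L3]=38
21. P2: store L3 := 40  bus=[BusRdX]  L3: P0=I P1=I P2=M P3=I  mem[L3]=38
22. P1: store L3 := 79  bus=[BusRdX,Flush]  L3: P0=I P1=M P2=I P3=I  mem[L3]=40
23. P2: load  L1  bus=[BusRd,Flush]  L1: P0=I P1=I P2=S P3=S  mem[L1]=63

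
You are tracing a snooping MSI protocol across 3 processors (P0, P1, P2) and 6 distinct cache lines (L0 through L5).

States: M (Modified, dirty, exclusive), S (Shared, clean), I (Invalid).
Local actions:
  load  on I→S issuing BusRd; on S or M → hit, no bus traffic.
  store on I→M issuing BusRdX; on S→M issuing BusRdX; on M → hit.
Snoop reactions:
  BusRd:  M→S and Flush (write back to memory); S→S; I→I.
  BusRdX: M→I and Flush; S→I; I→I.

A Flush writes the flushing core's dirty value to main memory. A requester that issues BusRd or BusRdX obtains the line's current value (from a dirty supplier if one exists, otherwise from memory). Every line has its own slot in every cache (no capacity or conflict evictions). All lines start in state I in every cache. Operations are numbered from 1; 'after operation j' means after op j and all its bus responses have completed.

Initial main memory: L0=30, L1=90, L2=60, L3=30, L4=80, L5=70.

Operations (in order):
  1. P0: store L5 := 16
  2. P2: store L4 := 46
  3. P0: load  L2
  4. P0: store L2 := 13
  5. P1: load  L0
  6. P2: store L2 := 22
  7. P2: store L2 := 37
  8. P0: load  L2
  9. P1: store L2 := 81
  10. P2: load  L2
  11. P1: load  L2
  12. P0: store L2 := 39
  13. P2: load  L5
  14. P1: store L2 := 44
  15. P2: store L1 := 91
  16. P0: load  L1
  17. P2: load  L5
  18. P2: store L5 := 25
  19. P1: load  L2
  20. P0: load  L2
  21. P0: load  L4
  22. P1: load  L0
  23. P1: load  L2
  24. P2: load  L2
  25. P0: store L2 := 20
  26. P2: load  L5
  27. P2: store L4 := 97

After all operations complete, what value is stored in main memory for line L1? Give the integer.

memory[L1] = 91

step 1: P0: store L5 := 16  ⟶  MII  (L5)  txn=BusRdX  M[L5]=70
step 2: P2: store L4 := 46  ⟶  IIM  (L4)  txn=BusRdX  M[L4]=80
step 3: P0: load  L2  ⟶  SII  (L2)  txn=BusRd  M[L2]=60
step 4: P0: store L2 := 13  ⟶  MII  (L2)  txn=BusRdX  M[L2]=60
step 5: P1: load  L0  ⟶  ISI  (L0)  txn=BusRd  M[L0]=30
step 6: P2: store L2 := 22  ⟶  IIM  (L2)  txn=BusRdX+Flush  M[L2]=13
step 7: P2: store L2 := 37  ⟶  IIM  (L2)  txn=∅  M[L2]=13
step 8: P0: load  L2  ⟶  SIS  (L2)  txn=BusRd+Flush  M[L2]=37
step 9: P1: store L2 := 81  ⟶  IMI  (L2)  txn=BusRdX  M[L2]=37
step 10: P2: load  L2  ⟶  ISS  (L2)  txn=BusRd+Flush  M[L2]=81
step 11: P1: load  L2  ⟶  ISS  (L2)  txn=∅  M[L2]=81
step 12: P0: store L2 := 39  ⟶  MII  (L2)  txn=BusRdX  M[L2]=81
step 13: P2: load  L5  ⟶  SIS  (L5)  txn=BusRd+Flush  M[L5]=16
step 14: P1: store L2 := 44  ⟶  IMI  (L2)  txn=BusRdX+Flush  M[L2]=39
step 15: P2: store L1 := 91  ⟶  IIM  (L1)  txn=BusRdX  M[L1]=90
step 16: P0: load  L1  ⟶  SIS  (L1)  txn=BusRd+Flush  M[L1]=91
step 17: P2: load  L5  ⟶  SIS  (L5)  txn=∅  M[L5]=16
step 18: P2: store L5 := 25  ⟶  IIM  (L5)  txn=BusRdX  M[L5]=16
step 19: P1: load  L2  ⟶  IMI  (L2)  txn=∅  M[L2]=39
step 20: P0: load  L2  ⟶  SSI  (L2)  txn=BusRd+Flush  M[L2]=44
step 21: P0: load  L4  ⟶  SIS  (L4)  txn=BusRd+Flush  M[L4]=46
step 22: P1: load  L0  ⟶  ISI  (L0)  txn=∅  M[L0]=30
step 23: P1: load  L2  ⟶  SSI  (L2)  txn=∅  M[L2]=44
step 24: P2: load  L2  ⟶  SSS  (L2)  txn=BusRd  M[L2]=44
step 25: P0: store L2 := 20  ⟶  MII  (L2)  txn=BusRdX  M[L2]=44
step 26: P2: load  L5  ⟶  IIM  (L5)  txn=∅  M[L5]=16
step 27: P2: store L4 := 97  ⟶  IIM  (L4)  txn=BusRdX  M[L4]=46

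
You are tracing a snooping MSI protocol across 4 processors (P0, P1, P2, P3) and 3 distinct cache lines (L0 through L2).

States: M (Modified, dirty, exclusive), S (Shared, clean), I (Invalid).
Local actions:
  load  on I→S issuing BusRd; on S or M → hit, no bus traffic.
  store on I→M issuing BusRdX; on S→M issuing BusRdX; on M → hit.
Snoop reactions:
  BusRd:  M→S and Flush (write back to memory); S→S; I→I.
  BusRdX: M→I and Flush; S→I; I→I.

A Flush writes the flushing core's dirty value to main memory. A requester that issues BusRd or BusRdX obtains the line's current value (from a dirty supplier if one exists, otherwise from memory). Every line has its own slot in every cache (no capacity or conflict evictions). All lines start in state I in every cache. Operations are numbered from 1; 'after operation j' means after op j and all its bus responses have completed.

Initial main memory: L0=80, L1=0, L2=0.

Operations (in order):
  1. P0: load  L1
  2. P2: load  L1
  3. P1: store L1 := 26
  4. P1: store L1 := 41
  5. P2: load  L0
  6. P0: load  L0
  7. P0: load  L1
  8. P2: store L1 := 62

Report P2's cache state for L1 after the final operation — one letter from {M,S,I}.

step 1: P0: load  L1  ⟶  SIII  (L1)  txn=BusRd  M[L1]=0
step 2: P2: load  L1  ⟶  SISI  (L1)  txn=BusRd  M[L1]=0
step 3: P1: store L1 := 26  ⟶  IMII  (L1)  txn=BusRdX  M[L1]=0
step 4: P1: store L1 := 41  ⟶  IMII  (L1)  txn=∅  M[L1]=0
step 5: P2: load  L0  ⟶  IISI  (L0)  txn=BusRd  M[L0]=80
step 6: P0: load  L0  ⟶  SISI  (L0)  txn=BusRd  M[L0]=80
step 7: P0: load  L1  ⟶  SSII  (L1)  txn=BusRd+Flush  M[L1]=41
step 8: P2: store L1 := 62  ⟶  IIMI  (L1)  txn=BusRdX  M[L1]=41

state = M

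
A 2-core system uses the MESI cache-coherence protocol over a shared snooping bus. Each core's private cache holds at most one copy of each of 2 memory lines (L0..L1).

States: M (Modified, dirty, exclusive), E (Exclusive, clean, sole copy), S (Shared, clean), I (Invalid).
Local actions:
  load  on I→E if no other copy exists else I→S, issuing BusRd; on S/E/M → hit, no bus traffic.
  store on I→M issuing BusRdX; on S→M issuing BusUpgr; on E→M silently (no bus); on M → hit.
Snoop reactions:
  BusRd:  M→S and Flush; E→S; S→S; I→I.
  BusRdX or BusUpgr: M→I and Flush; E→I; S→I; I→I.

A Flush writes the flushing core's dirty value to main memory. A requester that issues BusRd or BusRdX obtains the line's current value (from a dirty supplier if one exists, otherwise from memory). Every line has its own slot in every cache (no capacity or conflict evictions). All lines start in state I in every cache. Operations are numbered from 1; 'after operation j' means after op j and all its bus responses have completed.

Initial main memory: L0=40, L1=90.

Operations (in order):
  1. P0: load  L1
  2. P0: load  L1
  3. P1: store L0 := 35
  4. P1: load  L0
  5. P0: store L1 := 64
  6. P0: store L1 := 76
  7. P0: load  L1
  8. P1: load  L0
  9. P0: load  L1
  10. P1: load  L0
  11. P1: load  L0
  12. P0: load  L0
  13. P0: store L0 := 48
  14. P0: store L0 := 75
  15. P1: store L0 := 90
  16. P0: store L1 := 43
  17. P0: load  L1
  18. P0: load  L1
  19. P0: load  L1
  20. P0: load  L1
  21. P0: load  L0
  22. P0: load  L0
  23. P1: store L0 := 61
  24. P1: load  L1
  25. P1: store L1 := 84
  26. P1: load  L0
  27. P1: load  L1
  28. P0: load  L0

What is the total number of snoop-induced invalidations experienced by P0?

1. P0: load  L1  bus=[BusRd]  L1: P0=E P1=I  mem[L1]=90
2. P0: load  L1  bus=[-]  L1: P0=E P1=I  mem[L1]=90
3. P1: store L0 := 35  bus=[BusRdX]  L0: P0=I P1=M  mem[L0]=40
4. P1: load  L0  bus=[-]  L0: P0=I P1=M  mem[L0]=40
5. P0: store L1 := 64  bus=[-]  L1: P0=M P1=I  mem[L1]=90
6. P0: store L1 := 76  bus=[-]  L1: P0=M P1=I  mem[L1]=90
7. P0: load  L1  bus=[-]  L1: P0=M P1=I  mem[L1]=90
8. P1: load  L0  bus=[-]  L0: P0=I P1=M  mem[L0]=40
9. P0: load  L1  bus=[-]  L1: P0=M P1=I  mem[L1]=90
10. P1: load  L0  bus=[-]  L0: P0=I P1=M  mem[L0]=40
11. P1: load  L0  bus=[-]  L0: P0=I P1=M  mem[L0]=40
12. P0: load  L0  bus=[BusRd,Flush]  L0: P0=S P1=S  mem[L0]=35
13. P0: store L0 := 48  bus=[BusUpgr]  L0: P0=M P1=I  mem[L0]=35
14. P0: store L0 := 75  bus=[-]  L0: P0=M P1=I  mem[L0]=35
15. P1: store L0 := 90  bus=[BusRdX,Flush]  L0: P0=I P1=M  mem[L0]=75
16. P0: store L1 := 43  bus=[-]  L1: P0=M P1=I  mem[L1]=90
17. P0: load  L1  bus=[-]  L1: P0=M P1=I  mem[L1]=90
18. P0: load  L1  bus=[-]  L1: P0=M P1=I  mem[L1]=90
19. P0: load  L1  bus=[-]  L1: P0=M P1=I  mem[L1]=90
20. P0: load  L1  bus=[-]  L1: P0=M P1=I  mem[L1]=90
21. P0: load  L0  bus=[BusRd,Flush]  L0: P0=S P1=S  mem[L0]=90
22. P0: load  L0  bus=[-]  L0: P0=S P1=S  mem[L0]=90
23. P1: store L0 := 61  bus=[BusUpgr]  L0: P0=I P1=M  mem[L0]=90
24. P1: load  L1  bus=[BusRd,Flush]  L1: P0=S P1=S  mem[L1]=43
25. P1: store L1 := 84  bus=[BusUpgr]  L1: P0=I P1=M  mem[L1]=43
26. P1: load  L0  bus=[-]  L0: P0=I P1=M  mem[L0]=90
27. P1: load  L1  bus=[-]  L1: P0=I P1=M  mem[L1]=43
28. P0: load  L0  bus=[BusRd,Flush]  L0: P0=S P1=S  mem[L0]=61

invalidations = 3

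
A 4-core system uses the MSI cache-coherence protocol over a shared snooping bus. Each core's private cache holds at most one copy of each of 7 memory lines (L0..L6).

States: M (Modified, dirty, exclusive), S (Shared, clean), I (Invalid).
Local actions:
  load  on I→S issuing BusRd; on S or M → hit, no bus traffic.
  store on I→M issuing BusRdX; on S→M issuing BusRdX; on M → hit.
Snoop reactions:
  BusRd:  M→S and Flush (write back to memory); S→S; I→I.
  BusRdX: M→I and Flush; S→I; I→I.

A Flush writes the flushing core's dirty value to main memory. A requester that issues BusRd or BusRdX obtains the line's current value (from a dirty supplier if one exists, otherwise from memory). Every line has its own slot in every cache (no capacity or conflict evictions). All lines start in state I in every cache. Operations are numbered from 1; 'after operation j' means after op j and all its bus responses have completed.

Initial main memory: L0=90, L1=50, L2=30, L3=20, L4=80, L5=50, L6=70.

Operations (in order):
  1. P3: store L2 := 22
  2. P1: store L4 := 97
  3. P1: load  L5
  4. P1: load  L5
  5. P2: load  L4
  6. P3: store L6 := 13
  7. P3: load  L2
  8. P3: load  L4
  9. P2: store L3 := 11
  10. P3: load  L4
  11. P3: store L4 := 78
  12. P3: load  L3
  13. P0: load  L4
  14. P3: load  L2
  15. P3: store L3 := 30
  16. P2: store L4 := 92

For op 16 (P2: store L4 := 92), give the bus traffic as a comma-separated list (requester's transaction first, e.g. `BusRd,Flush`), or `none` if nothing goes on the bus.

step 1: P3: store L2 := 22  ⟶  IIIM  (L2)  txn=BusRdX  M[L2]=30
step 2: P1: store L4 := 97  ⟶  IMII  (L4)  txn=BusRdX  M[L4]=80
step 3: P1: load  L5  ⟶  ISII  (L5)  txn=BusRd  M[L5]=50
step 4: P1: load  L5  ⟶  ISII  (L5)  txn=∅  M[L5]=50
step 5: P2: load  L4  ⟶  ISSI  (L4)  txn=BusRd+Flush  M[L4]=97
step 6: P3: store L6 := 13  ⟶  IIIM  (L6)  txn=BusRdX  M[L6]=70
step 7: P3: load  L2  ⟶  IIIM  (L2)  txn=∅  M[L2]=30
step 8: P3: load  L4  ⟶  ISSS  (L4)  txn=BusRd  M[L4]=97
step 9: P2: store L3 := 11  ⟶  IIMI  (L3)  txn=BusRdX  M[L3]=20
step 10: P3: load  L4  ⟶  ISSS  (L4)  txn=∅  M[L4]=97
step 11: P3: store L4 := 78  ⟶  IIIM  (L4)  txn=BusRdX  M[L4]=97
step 12: P3: load  L3  ⟶  IISS  (L3)  txn=BusRd+Flush  M[L3]=11
step 13: P0: load  L4  ⟶  SIIS  (L4)  txn=BusRd+Flush  M[L4]=78
step 14: P3: load  L2  ⟶  IIIM  (L2)  txn=∅  M[L2]=30
step 15: P3: store L3 := 30  ⟶  IIIM  (L3)  txn=BusRdX  M[L3]=11
step 16: P2: store L4 := 92  ⟶  IIMI  (L4)  txn=BusRdX  M[L4]=78

bus = BusRdX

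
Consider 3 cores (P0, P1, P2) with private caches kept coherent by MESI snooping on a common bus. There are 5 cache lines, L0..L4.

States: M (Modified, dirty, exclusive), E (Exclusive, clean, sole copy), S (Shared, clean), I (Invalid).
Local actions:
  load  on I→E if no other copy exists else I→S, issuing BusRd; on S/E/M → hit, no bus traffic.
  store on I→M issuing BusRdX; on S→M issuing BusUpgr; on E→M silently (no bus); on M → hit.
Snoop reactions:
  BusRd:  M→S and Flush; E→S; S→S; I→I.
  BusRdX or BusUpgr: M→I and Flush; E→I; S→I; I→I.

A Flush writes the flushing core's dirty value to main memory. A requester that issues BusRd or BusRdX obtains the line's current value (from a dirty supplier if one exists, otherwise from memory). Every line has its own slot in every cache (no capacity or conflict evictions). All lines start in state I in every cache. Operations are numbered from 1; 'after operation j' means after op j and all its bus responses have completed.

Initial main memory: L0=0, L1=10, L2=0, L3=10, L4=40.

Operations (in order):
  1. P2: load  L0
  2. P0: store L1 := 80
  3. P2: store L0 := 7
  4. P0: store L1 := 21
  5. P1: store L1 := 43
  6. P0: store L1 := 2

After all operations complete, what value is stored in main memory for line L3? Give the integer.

memory[L3] = 10

step 1: P2: load  L0  ⟶  IIE  (L0)  txn=BusRd  M[L0]=0
step 2: P0: store L1 := 80  ⟶  MII  (L1)  txn=BusRdX  M[L1]=10
step 3: P2: store L0 := 7  ⟶  IIM  (L0)  txn=∅  M[L0]=0
step 4: P0: store L1 := 21  ⟶  MII  (L1)  txn=∅  M[L1]=10
step 5: P1: store L1 := 43  ⟶  IMI  (L1)  txn=BusRdX+Flush  M[L1]=21
step 6: P0: store L1 := 2  ⟶  MII  (L1)  txn=BusRdX+Flush  M[L1]=43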